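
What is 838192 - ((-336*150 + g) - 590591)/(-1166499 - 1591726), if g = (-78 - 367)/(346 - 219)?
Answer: 293614029002098/350294575 ≈ 8.3819e+5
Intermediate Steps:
g = -445/127 ≈ -3.5039
838192 - ((-336*150 + g) - 590591)/(-1166499 - 1591726) = 838192 - ((-336*150 - 445/127) - 590591)/(-1166499 - 1591726) = 838192 - ((-50400 - 445/127) - 590591)/(-2758225) = 838192 - (-6401245/127 - 590591)*(-1)/2758225 = 838192 - (-81406302)*(-1)/(127*2758225) = 838192 - 1*81406302/350294575 = 838192 - 81406302/350294575 = 293614029002098/350294575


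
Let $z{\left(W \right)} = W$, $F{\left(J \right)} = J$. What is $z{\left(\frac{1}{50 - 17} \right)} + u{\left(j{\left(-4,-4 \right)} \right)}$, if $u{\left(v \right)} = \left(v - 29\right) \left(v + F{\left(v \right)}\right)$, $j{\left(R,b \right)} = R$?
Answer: $\frac{8713}{33} \approx 264.03$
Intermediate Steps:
$u{\left(v \right)} = 2 v \left(-29 + v\right)$ ($u{\left(v \right)} = \left(v - 29\right) \left(v + v\right) = \left(-29 + v\right) 2 v = 2 v \left(-29 + v\right)$)
$z{\left(\frac{1}{50 - 17} \right)} + u{\left(j{\left(-4,-4 \right)} \right)} = \frac{1}{50 - 17} + 2 \left(-4\right) \left(-29 - 4\right) = \frac{1}{33} + 2 \left(-4\right) \left(-33\right) = \frac{1}{33} + 264 = \frac{8713}{33}$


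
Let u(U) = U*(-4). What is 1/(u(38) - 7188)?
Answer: -1/7340 ≈ -0.00013624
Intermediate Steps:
u(U) = -4*U
1/(u(38) - 7188) = 1/(-4*38 - 7188) = 1/(-152 - 7188) = 1/(-7340) = -1/7340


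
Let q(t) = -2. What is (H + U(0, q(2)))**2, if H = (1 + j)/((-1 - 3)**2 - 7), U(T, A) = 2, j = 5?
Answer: 64/9 ≈ 7.1111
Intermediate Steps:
H = 2/3 (H = (1 + 5)/((-1 - 3)**2 - 7) = 6/((-4)**2 - 7) = 6/(16 - 7) = 6/9 = 6*(1/9) = 2/3 ≈ 0.66667)
(H + U(0, q(2)))**2 = (2/3 + 2)**2 = (8/3)**2 = 64/9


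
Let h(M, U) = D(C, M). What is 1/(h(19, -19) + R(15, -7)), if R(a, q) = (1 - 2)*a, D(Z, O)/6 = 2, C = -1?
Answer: -⅓ ≈ -0.33333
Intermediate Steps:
D(Z, O) = 12 (D(Z, O) = 6*2 = 12)
R(a, q) = -a
h(M, U) = 12
1/(h(19, -19) + R(15, -7)) = 1/(12 - 1*15) = 1/(12 - 15) = 1/(-3) = -⅓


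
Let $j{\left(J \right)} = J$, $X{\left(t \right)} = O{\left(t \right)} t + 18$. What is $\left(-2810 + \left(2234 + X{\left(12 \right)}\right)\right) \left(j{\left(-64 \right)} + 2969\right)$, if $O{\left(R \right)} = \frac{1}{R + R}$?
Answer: $- \frac{3239075}{2} \approx -1.6195 \cdot 10^{6}$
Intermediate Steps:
$O{\left(R \right)} = \frac{1}{2 R}$
$X{\left(t \right)} = \frac{37}{2}$ ($X{\left(t \right)} = \frac{1}{2 t} t + 18 = \frac{1}{2} + 18 = \frac{37}{2}$)
$\left(-2810 + \left(2234 + X{\left(12 \right)}\right)\right) \left(j{\left(-64 \right)} + 2969\right) = \left(-2810 + \left(2234 + \frac{37}{2}\right)\right) \left(-64 + 2969\right) = \left(-2810 + \frac{4505}{2}\right) 2905 = \left(- \frac{1115}{2}\right) 2905 = - \frac{3239075}{2}$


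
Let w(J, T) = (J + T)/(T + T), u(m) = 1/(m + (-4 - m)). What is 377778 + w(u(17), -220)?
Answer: 664890161/1760 ≈ 3.7778e+5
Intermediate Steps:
u(m) = -1/4 (u(m) = 1/(-4) = -1/4)
w(J, T) = (J + T)/(2*T) (w(J, T) = (J + T)/((2*T)) = (J + T)*(1/(2*T)) = (J + T)/(2*T))
377778 + w(u(17), -220) = 377778 + (1/2)*(-1/4 - 220)/(-220) = 377778 + (1/2)*(-1/220)*(-881/4) = 377778 + 881/1760 = 664890161/1760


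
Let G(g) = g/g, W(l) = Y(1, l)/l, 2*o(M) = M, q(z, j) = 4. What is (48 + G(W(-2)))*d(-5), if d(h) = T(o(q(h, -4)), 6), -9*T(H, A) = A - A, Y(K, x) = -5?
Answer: 0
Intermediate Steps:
o(M) = M/2
T(H, A) = 0 (T(H, A) = -(A - A)/9 = -⅑*0 = 0)
W(l) = -5/l
d(h) = 0
G(g) = 1
(48 + G(W(-2)))*d(-5) = (48 + 1)*0 = 49*0 = 0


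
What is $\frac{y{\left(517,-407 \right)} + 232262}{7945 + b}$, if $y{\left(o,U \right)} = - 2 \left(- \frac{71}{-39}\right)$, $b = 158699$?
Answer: $\frac{2264519}{1624779} \approx 1.3937$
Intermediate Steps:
$y{\left(o,U \right)} = - \frac{142}{39}$ ($y{\left(o,U \right)} = - 2 \left(\left(-71\right) \left(- \frac{1}{39}\right)\right) = \left(-2\right) \frac{71}{39} = - \frac{142}{39}$)
$\frac{y{\left(517,-407 \right)} + 232262}{7945 + b} = \frac{- \frac{142}{39} + 232262}{7945 + 158699} = \frac{9058076}{39 \cdot 166644} = \frac{9058076}{39} \cdot \frac{1}{166644} = \frac{2264519}{1624779}$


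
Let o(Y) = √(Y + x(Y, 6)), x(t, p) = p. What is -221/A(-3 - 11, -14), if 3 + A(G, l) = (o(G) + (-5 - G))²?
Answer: 221*I/(2*(-35*I + 18*√2)) ≈ -2.0649 + 1.5018*I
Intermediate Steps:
o(Y) = √(6 + Y) (o(Y) = √(Y + 6) = √(6 + Y))
A(G, l) = -3 + (-5 + √(6 + G) - G)² (A(G, l) = -3 + (√(6 + G) + (-5 - G))² = -3 + (-5 + √(6 + G) - G)²)
-221/A(-3 - 11, -14) = -221/(-3 + (5 + (-3 - 11) - √(6 + (-3 - 11)))²) = -221/(-3 + (5 - 14 - √(6 - 14))²) = -221/(-3 + (5 - 14 - √(-8))²) = -221/(-3 + (5 - 14 - 2*I*√2)²) = -221/(-3 + (-9 - 2*I*√2)²)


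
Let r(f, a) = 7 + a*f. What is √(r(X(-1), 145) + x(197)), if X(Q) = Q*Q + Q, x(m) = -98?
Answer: I*√91 ≈ 9.5394*I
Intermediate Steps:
X(Q) = Q + Q² (X(Q) = Q² + Q = Q + Q²)
√(r(X(-1), 145) + x(197)) = √((7 + 145*(-(1 - 1))) - 98) = √((7 + 145*(-1*0)) - 98) = √((7 + 145*0) - 98) = √((7 + 0) - 98) = √(7 - 98) = √(-91) = I*√91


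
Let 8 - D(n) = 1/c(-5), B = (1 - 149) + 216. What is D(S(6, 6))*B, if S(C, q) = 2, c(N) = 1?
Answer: 476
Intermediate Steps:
B = 68 (B = -148 + 216 = 68)
D(n) = 7 (D(n) = 8 - 1/1 = 8 - 1*1 = 8 - 1 = 7)
D(S(6, 6))*B = 7*68 = 476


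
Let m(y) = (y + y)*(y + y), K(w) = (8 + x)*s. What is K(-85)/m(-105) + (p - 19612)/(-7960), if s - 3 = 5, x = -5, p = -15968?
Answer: 6538621/1462650 ≈ 4.4704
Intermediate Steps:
s = 8 (s = 3 + 5 = 8)
K(w) = 24 (K(w) = (8 - 5)*8 = 3*8 = 24)
m(y) = 4*y² (m(y) = (2*y)*(2*y) = 4*y²)
K(-85)/m(-105) + (p - 19612)/(-7960) = 24/((4*(-105)²)) + (-15968 - 19612)/(-7960) = 24/((4*11025)) - 35580*(-1/7960) = 24/44100 + 1779/398 = 24*(1/44100) + 1779/398 = 2/3675 + 1779/398 = 6538621/1462650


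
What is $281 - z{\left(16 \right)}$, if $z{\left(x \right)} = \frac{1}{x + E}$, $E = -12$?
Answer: $\frac{1123}{4} \approx 280.75$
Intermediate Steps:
$z{\left(x \right)} = \frac{1}{-12 + x}$ ($z{\left(x \right)} = \frac{1}{x - 12} = \frac{1}{-12 + x}$)
$281 - z{\left(16 \right)} = 281 - \frac{1}{-12 + 16} = 281 - \frac{1}{4} = \frac{1123}{4}$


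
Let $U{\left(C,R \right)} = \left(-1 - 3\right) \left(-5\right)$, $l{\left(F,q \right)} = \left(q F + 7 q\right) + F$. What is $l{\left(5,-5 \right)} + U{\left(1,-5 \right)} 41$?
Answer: $765$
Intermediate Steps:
$l{\left(F,q \right)} = F + 7 q + F q$ ($l{\left(F,q \right)} = \left(F q + 7 q\right) + F = \left(7 q + F q\right) + F = F + 7 q + F q$)
$U{\left(C,R \right)} = 20$ ($U{\left(C,R \right)} = \left(-4\right) \left(-5\right) = 20$)
$l{\left(5,-5 \right)} + U{\left(1,-5 \right)} 41 = \left(5 + 7 \left(-5\right) + 5 \left(-5\right)\right) + 20 \cdot 41 = \left(5 - 35 - 25\right) + 820 = -55 + 820 = 765$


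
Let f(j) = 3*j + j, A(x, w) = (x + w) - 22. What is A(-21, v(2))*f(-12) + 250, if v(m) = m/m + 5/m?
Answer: 2146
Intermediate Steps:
v(m) = 1 + 5/m
A(x, w) = -22 + w + x (A(x, w) = (w + x) - 22 = -22 + w + x)
f(j) = 4*j
A(-21, v(2))*f(-12) + 250 = (-22 + (5 + 2)/2 - 21)*(4*(-12)) + 250 = (-22 + (1/2)*7 - 21)*(-48) + 250 = (-22 + 7/2 - 21)*(-48) + 250 = -79/2*(-48) + 250 = 1896 + 250 = 2146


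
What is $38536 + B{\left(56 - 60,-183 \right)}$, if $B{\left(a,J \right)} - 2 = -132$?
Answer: $38406$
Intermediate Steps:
$B{\left(a,J \right)} = -130$ ($B{\left(a,J \right)} = 2 - 132 = -130$)
$38536 + B{\left(56 - 60,-183 \right)} = 38536 - 130 = 38406$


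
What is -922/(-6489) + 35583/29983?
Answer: 258542413/194559687 ≈ 1.3289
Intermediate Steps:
-922/(-6489) + 35583/29983 = -922*(-1/6489) + 35583*(1/29983) = 922/6489 + 35583/29983 = 258542413/194559687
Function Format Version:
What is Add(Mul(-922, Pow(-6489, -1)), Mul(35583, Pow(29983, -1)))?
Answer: Rational(258542413, 194559687) ≈ 1.3289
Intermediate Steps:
Add(Mul(-922, Pow(-6489, -1)), Mul(35583, Pow(29983, -1))) = Add(Mul(-922, Rational(-1, 6489)), Mul(35583, Rational(1, 29983))) = Add(Rational(922, 6489), Rational(35583, 29983)) = Rational(258542413, 194559687)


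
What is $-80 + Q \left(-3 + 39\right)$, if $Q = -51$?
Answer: $-1916$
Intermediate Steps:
$-80 + Q \left(-3 + 39\right) = -80 - 51 \left(-3 + 39\right) = -80 - 1836 = -1916$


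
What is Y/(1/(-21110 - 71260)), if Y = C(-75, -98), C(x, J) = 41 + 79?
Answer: -11084400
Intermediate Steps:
C(x, J) = 120
Y = 120
Y/(1/(-21110 - 71260)) = 120/(1/(-21110 - 71260)) = 120/(1/(-92370)) = 120/(-1/92370) = 120*(-92370) = -11084400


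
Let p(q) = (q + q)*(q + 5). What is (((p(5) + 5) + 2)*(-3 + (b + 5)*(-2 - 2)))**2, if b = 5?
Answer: 21169201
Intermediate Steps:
p(q) = 2*q*(5 + q) (p(q) = (2*q)*(5 + q) = 2*q*(5 + q))
(((p(5) + 5) + 2)*(-3 + (b + 5)*(-2 - 2)))**2 = (((2*5*(5 + 5) + 5) + 2)*(-3 + (5 + 5)*(-2 - 2)))**2 = (((2*5*10 + 5) + 2)*(-3 + 10*(-4)))**2 = (((100 + 5) + 2)*(-3 - 40))**2 = ((105 + 2)*(-43))**2 = (107*(-43))**2 = (-4601)**2 = 21169201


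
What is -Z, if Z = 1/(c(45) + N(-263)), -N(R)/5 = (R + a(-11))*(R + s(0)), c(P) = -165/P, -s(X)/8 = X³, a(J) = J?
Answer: 3/1080941 ≈ 2.7754e-6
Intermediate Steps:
s(X) = -8*X³
N(R) = -5*R*(-11 + R) (N(R) = -5*(R - 11)*(R - 8*0³) = -5*(-11 + R)*(R - 8*0) = -5*(-11 + R)*(R + 0) = -5*(-11 + R)*R = -5*R*(-11 + R))
Z = -3/1080941 (Z = 1/(-165/45 + 5*(-263)*(11 - 1*(-263))) = 1/(-165*1/45 + 5*(-263)*(11 + 263)) = 1/(-11/3 + 5*(-263)*274) = 1/(-11/3 - 360310) = 1/(-1080941/3) = -3/1080941 ≈ -2.7754e-6)
-Z = -1*(-3/1080941) = 3/1080941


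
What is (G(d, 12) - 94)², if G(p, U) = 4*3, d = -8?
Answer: 6724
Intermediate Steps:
G(p, U) = 12
(G(d, 12) - 94)² = (12 - 94)² = (-82)² = 6724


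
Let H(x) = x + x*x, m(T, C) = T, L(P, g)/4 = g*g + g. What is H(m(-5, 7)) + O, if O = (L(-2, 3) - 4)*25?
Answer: 1120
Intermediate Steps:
L(P, g) = 4*g + 4*g**2 (L(P, g) = 4*(g*g + g) = 4*(g**2 + g) = 4*(g + g**2) = 4*g + 4*g**2)
H(x) = x + x**2
O = 1100 (O = (4*3*(1 + 3) - 4)*25 = (4*3*4 - 4)*25 = (48 - 4)*25 = 44*25 = 1100)
H(m(-5, 7)) + O = -5*(1 - 5) + 1100 = -5*(-4) + 1100 = 20 + 1100 = 1120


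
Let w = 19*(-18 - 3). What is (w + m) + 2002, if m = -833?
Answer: 770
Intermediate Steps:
w = -399 (w = 19*(-21) = -399)
(w + m) + 2002 = (-399 - 833) + 2002 = -1232 + 2002 = 770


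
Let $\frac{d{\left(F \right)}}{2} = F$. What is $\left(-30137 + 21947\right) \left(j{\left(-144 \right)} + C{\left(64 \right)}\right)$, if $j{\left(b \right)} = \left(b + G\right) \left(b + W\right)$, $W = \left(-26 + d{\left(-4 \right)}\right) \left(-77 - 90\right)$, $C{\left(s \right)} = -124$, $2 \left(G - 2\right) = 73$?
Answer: $4782640590$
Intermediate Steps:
$G = \frac{77}{2}$ ($G = 2 + \frac{1}{2} \cdot 73 = 2 + \frac{73}{2} = \frac{77}{2} \approx 38.5$)
$d{\left(F \right)} = 2 F$
$W = 5678$ ($W = \left(-26 + 2 \left(-4\right)\right) \left(-77 - 90\right) = \left(-26 - 8\right) \left(-167\right) = \left(-34\right) \left(-167\right) = 5678$)
$j{\left(b \right)} = \left(5678 + b\right) \left(\frac{77}{2} + b\right)$ ($j{\left(b \right)} = \left(b + \frac{77}{2}\right) \left(b + 5678\right) = \left(\frac{77}{2} + b\right) \left(5678 + b\right) = \left(5678 + b\right) \left(\frac{77}{2} + b\right)$)
$\left(-30137 + 21947\right) \left(j{\left(-144 \right)} + C{\left(64 \right)}\right) = \left(-30137 + 21947\right) \left(\left(218603 + \left(-144\right)^{2} + \frac{11433}{2} \left(-144\right)\right) - 124\right) = - 8190 \left(\left(218603 + 20736 - 823176\right) - 124\right) = - 8190 \left(-583837 - 124\right) = \left(-8190\right) \left(-583961\right) = 4782640590$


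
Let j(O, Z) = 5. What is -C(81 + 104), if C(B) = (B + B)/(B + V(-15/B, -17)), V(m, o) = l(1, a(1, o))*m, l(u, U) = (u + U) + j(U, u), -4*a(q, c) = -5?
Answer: -54760/27293 ≈ -2.0064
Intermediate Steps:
a(q, c) = 5/4 (a(q, c) = -¼*(-5) = 5/4)
l(u, U) = 5 + U + u (l(u, U) = (u + U) + 5 = (U + u) + 5 = 5 + U + u)
V(m, o) = 29*m/4 (V(m, o) = (5 + 5/4 + 1)*m = 29*m/4)
C(B) = 2*B/(B - 435/(4*B)) (C(B) = (B + B)/(B + 29*(-15/B)/4) = (2*B)/(B - 435/(4*B)) = 2*B/(B - 435/(4*B)))
-C(81 + 104) = -8*(81 + 104)²/(-435 + 4*(81 + 104)²) = -8*185²/(-435 + 4*185²) = -8*34225/(-435 + 4*34225) = -8*34225/(-435 + 136900) = -8*34225/136465 = -1*54760/27293 = -54760/27293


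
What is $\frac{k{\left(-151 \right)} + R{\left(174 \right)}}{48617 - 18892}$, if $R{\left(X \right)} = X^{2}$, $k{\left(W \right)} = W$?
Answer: $\frac{1205}{1189} \approx 1.0135$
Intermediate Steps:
$\frac{k{\left(-151 \right)} + R{\left(174 \right)}}{48617 - 18892} = \frac{-151 + 174^{2}}{48617 - 18892} = \frac{-151 + 30276}{29725} = 30125 \cdot \frac{1}{29725} = \frac{1205}{1189}$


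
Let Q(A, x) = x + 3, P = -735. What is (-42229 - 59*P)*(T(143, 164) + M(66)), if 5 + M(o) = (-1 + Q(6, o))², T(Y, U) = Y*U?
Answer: 31888656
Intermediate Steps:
T(Y, U) = U*Y
Q(A, x) = 3 + x
M(o) = -5 + (2 + o)² (M(o) = -5 + (-1 + (3 + o))² = -5 + (2 + o)²)
(-42229 - 59*P)*(T(143, 164) + M(66)) = (-42229 - 59*(-735))*(164*143 + (-5 + (2 + 66)²)) = (-42229 + 43365)*(23452 + (-5 + 68²)) = 1136*(23452 + (-5 + 4624)) = 1136*(23452 + 4619) = 1136*28071 = 31888656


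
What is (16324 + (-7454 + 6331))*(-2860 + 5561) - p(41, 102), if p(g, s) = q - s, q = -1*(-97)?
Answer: 41057906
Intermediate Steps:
q = 97
p(g, s) = 97 - s
(16324 + (-7454 + 6331))*(-2860 + 5561) - p(41, 102) = (16324 + (-7454 + 6331))*(-2860 + 5561) - (97 - 1*102) = (16324 - 1123)*2701 - (97 - 102) = 15201*2701 - 1*(-5) = 41057901 + 5 = 41057906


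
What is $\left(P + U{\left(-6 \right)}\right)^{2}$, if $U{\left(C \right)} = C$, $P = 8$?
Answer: $4$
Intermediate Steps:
$\left(P + U{\left(-6 \right)}\right)^{2} = \left(8 - 6\right)^{2} = 2^{2} = 4$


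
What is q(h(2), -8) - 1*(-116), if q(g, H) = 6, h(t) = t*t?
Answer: 122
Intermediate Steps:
h(t) = t²
q(h(2), -8) - 1*(-116) = 6 - 1*(-116) = 6 + 116 = 122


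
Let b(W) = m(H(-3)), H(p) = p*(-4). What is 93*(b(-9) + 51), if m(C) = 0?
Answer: 4743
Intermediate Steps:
H(p) = -4*p
b(W) = 0
93*(b(-9) + 51) = 93*(0 + 51) = 93*51 = 4743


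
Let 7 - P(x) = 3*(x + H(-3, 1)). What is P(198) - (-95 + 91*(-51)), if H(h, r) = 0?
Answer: 4149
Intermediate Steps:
P(x) = 7 - 3*x (P(x) = 7 - 3*(x + 0) = 7 - 3*x)
P(198) - (-95 + 91*(-51)) = (7 - 3*198) - (-95 + 91*(-51)) = (7 - 594) - (-95 - 4641) = -587 - 1*(-4736) = -587 + 4736 = 4149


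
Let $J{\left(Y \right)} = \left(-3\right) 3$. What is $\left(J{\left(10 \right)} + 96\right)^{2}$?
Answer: $7569$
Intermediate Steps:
$J{\left(Y \right)} = -9$
$\left(J{\left(10 \right)} + 96\right)^{2} = \left(-9 + 96\right)^{2} = 87^{2} = 7569$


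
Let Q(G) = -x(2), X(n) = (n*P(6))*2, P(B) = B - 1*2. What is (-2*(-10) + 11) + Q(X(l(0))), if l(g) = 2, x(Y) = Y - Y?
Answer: 31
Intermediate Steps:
x(Y) = 0
P(B) = -2 + B (P(B) = B - 2 = -2 + B)
X(n) = 8*n (X(n) = (n*(-2 + 6))*2 = (n*4)*2 = (4*n)*2 = 8*n)
Q(G) = 0 (Q(G) = -1*0 = 0)
(-2*(-10) + 11) + Q(X(l(0))) = (-2*(-10) + 11) + 0 = (20 + 11) + 0 = 31 + 0 = 31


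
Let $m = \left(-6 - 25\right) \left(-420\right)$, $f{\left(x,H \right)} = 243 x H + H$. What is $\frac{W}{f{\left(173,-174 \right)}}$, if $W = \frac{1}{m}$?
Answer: $- \frac{1}{95240779200} \approx -1.05 \cdot 10^{-11}$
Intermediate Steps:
$f{\left(x,H \right)} = H + 243 H x$ ($f{\left(x,H \right)} = 243 H x + H = H + 243 H x$)
$m = 13020$ ($m = \left(-31\right) \left(-420\right) = 13020$)
$W = \frac{1}{13020} \approx 7.6805 \cdot 10^{-5}$
$\frac{W}{f{\left(173,-174 \right)}} = \frac{1}{13020 \left(- 174 \left(1 + 243 \cdot 173\right)\right)} = \frac{1}{13020 \left(- 174 \left(1 + 42039\right)\right)} = \frac{1}{13020 \left(\left(-174\right) 42040\right)} = \frac{1}{13020 \left(-7314960\right)} = \frac{1}{13020} \left(- \frac{1}{7314960}\right) = - \frac{1}{95240779200}$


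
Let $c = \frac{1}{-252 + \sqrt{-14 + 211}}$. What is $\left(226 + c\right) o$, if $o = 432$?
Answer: $\frac{6180680160}{63307} - \frac{432 \sqrt{197}}{63307} \approx 97630.0$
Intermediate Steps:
$c = \frac{1}{-252 + \sqrt{197}} \approx -0.0042023$
$\left(226 + c\right) o = \left(226 - \left(\frac{252}{63307} + \frac{\sqrt{197}}{63307}\right)\right) 432 = \left(\frac{14307130}{63307} - \frac{\sqrt{197}}{63307}\right) 432 = \frac{6180680160}{63307} - \frac{432 \sqrt{197}}{63307}$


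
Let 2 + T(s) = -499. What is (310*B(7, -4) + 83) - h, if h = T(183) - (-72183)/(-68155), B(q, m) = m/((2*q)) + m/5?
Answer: 118549741/477085 ≈ 248.49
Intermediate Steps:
T(s) = -501 (T(s) = -2 - 499 = -501)
B(q, m) = m/5 + m/(2*q) (B(q, m) = m*(1/(2*q)) + m*(⅕) = m/(2*q) + m/5 = m/5 + m/(2*q))
h = -34217838/68155 (h = -501 - (-72183)/(-68155) = -501 - (-72183)*(-1)/68155 = -501 - 1*72183/68155 = -501 - 72183/68155 = -34217838/68155 ≈ -502.06)
(310*B(7, -4) + 83) - h = (310*((⅕)*(-4) + (½)*(-4)/7) + 83) - 1*(-34217838/68155) = (310*(-⅘ + (½)*(-4)*(⅐)) + 83) + 34217838/68155 = (310*(-⅘ - 2/7) + 83) + 34217838/68155 = (310*(-38/35) + 83) + 34217838/68155 = (-2356/7 + 83) + 34217838/68155 = -1775/7 + 34217838/68155 = 118549741/477085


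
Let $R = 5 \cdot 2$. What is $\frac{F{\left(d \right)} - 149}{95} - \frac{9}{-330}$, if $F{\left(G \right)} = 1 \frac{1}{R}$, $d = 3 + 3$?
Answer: $- \frac{8047}{5225} \approx -1.5401$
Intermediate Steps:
$R = 10$
$d = 6$
$F{\left(G \right)} = \frac{1}{10}$ ($F{\left(G \right)} = 1 \cdot \frac{1}{10} = \frac{1}{10}$)
$\frac{F{\left(d \right)} - 149}{95} - \frac{9}{-330} = \frac{\frac{1}{10} - 149}{95} - \frac{9}{-330} = \left(- \frac{1489}{10}\right) \frac{1}{95} - - \frac{3}{110} = - \frac{1489}{950} + \frac{3}{110} = - \frac{8047}{5225}$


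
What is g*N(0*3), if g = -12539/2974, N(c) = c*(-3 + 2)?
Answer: 0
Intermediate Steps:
N(c) = -c (N(c) = c*(-1) = -c)
g = -12539/2974 (g = -12539*1/2974 = -12539/2974 ≈ -4.2162)
g*N(0*3) = -(-12539)*0*3/2974 = -(-12539)*0/2974 = -12539/2974*0 = 0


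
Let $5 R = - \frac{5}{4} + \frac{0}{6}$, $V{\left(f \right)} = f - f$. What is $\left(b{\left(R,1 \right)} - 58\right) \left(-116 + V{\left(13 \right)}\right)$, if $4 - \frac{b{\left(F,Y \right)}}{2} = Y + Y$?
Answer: $6264$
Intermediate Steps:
$V{\left(f \right)} = 0$
$R = - \frac{1}{4}$ ($R = \frac{- \frac{5}{4} + \frac{0}{6}}{5} = \frac{\left(-5\right) \frac{1}{4} + 0 \cdot \frac{1}{6}}{5} = \frac{- \frac{5}{4} + 0}{5} = \frac{1}{5} \left(- \frac{5}{4}\right) = - \frac{1}{4} \approx -0.25$)
$b{\left(F,Y \right)} = 8 - 4 Y$ ($b{\left(F,Y \right)} = 8 - 2 \left(Y + Y\right) = 8 - 2 \cdot 2 Y = 8 - 4 Y$)
$\left(b{\left(R,1 \right)} - 58\right) \left(-116 + V{\left(13 \right)}\right) = \left(\left(8 - 4\right) - 58\right) \left(-116 + 0\right) = \left(\left(8 - 4\right) - 58\right) \left(-116\right) = \left(4 - 58\right) \left(-116\right) = \left(-54\right) \left(-116\right) = 6264$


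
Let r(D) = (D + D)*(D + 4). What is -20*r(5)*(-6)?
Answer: 10800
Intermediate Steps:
r(D) = 2*D*(4 + D) (r(D) = (2*D)*(4 + D) = 2*D*(4 + D))
-20*r(5)*(-6) = -40*5*(4 + 5)*(-6) = -40*5*9*(-6) = -20*90*(-6) = -1800*(-6) = 10800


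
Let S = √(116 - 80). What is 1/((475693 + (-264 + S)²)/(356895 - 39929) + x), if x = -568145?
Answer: -316966/180082105813 ≈ -1.7601e-6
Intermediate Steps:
S = 6 (S = √36 = 6)
1/((475693 + (-264 + S)²)/(356895 - 39929) + x) = 1/((475693 + (-264 + 6)²)/(356895 - 39929) - 568145) = 1/((475693 + (-258)²)/316966 - 568145) = 1/((475693 + 66564)*(1/316966) - 568145) = 1/(542257*(1/316966) - 568145) = 1/(542257/316966 - 568145) = 1/(-180082105813/316966) = -316966/180082105813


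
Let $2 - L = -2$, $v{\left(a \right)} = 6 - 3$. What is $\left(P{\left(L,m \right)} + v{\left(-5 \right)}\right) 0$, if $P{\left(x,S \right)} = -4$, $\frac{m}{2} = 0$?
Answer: $0$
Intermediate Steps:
$m = 0$ ($m = 2 \cdot 0 = 0$)
$v{\left(a \right)} = 3$ ($v{\left(a \right)} = 6 - 3 = 3$)
$L = 4$ ($L = 2 - -2 = 2 + 2 = 4$)
$\left(P{\left(L,m \right)} + v{\left(-5 \right)}\right) 0 = \left(-4 + 3\right) 0 = \left(-1\right) 0 = 0$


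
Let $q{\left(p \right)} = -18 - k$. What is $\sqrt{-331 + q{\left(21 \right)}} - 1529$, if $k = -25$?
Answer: $-1529 + 18 i \approx -1529.0 + 18.0 i$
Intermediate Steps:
$q{\left(p \right)} = 7$ ($q{\left(p \right)} = -18 - -25 = -18 + 25 = 7$)
$\sqrt{-331 + q{\left(21 \right)}} - 1529 = \sqrt{-331 + 7} - 1529 = \sqrt{-324} - 1529 = 18 i - 1529 = -1529 + 18 i$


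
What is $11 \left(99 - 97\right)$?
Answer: $22$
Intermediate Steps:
$11 \left(99 - 97\right) = 11 \cdot 2 = 22$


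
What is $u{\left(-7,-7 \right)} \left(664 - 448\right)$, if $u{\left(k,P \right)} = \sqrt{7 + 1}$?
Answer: $432 \sqrt{2} \approx 610.94$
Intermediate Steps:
$u{\left(k,P \right)} = 2 \sqrt{2}$ ($u{\left(k,P \right)} = \sqrt{8} = 2 \sqrt{2}$)
$u{\left(-7,-7 \right)} \left(664 - 448\right) = 2 \sqrt{2} \left(664 - 448\right) = 2 \sqrt{2} \cdot 216 = 432 \sqrt{2}$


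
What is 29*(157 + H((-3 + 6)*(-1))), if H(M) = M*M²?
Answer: 3770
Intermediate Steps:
H(M) = M³
29*(157 + H((-3 + 6)*(-1))) = 29*(157 + ((-3 + 6)*(-1))³) = 29*(157 + (3*(-1))³) = 29*(157 + (-3)³) = 29*(157 - 27) = 29*130 = 3770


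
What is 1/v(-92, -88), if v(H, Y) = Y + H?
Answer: -1/180 ≈ -0.0055556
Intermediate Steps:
v(H, Y) = H + Y
1/v(-92, -88) = 1/(-92 - 88) = 1/(-180) = -1/180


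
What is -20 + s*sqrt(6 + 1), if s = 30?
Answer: -20 + 30*sqrt(7) ≈ 59.373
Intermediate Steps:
-20 + s*sqrt(6 + 1) = -20 + 30*sqrt(6 + 1) = -20 + 30*sqrt(7)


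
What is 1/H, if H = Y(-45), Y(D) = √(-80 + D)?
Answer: -I*√5/25 ≈ -0.089443*I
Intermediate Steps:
H = 5*I*√5 (H = √(-80 - 45) = √(-125) = 5*I*√5 ≈ 11.18*I)
1/H = 1/(5*I*√5) = -I*√5/25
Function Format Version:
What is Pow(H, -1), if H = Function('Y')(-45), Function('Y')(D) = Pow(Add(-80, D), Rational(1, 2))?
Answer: Mul(Rational(-1, 25), I, Pow(5, Rational(1, 2))) ≈ Mul(-0.089443, I)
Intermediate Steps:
H = Mul(5, I, Pow(5, Rational(1, 2))) (H = Pow(Add(-80, -45), Rational(1, 2)) = Pow(-125, Rational(1, 2)) = Mul(5, I, Pow(5, Rational(1, 2))) ≈ Mul(11.180, I))
Pow(H, -1) = Pow(Mul(5, I, Pow(5, Rational(1, 2))), -1) = Mul(Rational(-1, 25), I, Pow(5, Rational(1, 2)))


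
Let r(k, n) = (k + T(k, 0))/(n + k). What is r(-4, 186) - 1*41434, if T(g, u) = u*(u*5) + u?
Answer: -3770496/91 ≈ -41434.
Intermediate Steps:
T(g, u) = u + 5*u**2 (T(g, u) = u*(5*u) + u = 5*u**2 + u = u + 5*u**2)
r(k, n) = k/(k + n) (r(k, n) = (k + 0*(1 + 5*0))/(n + k) = (k + 0*(1 + 0))/(k + n) = (k + 0*1)/(k + n) = (k + 0)/(k + n) = k/(k + n))
r(-4, 186) - 1*41434 = -4/(-4 + 186) - 1*41434 = -4/182 - 41434 = -4*1/182 - 41434 = -2/91 - 41434 = -3770496/91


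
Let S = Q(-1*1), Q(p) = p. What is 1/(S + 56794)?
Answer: 1/56793 ≈ 1.7608e-5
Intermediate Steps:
S = -1 (S = -1*1 = -1)
1/(S + 56794) = 1/(-1 + 56794) = 1/56793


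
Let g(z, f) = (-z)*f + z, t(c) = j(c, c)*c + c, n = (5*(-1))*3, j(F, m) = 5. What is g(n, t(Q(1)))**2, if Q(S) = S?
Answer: 5625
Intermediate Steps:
n = -15 (n = -5*3 = -15)
t(c) = 6*c (t(c) = 5*c + c = 6*c)
g(z, f) = z - f*z (g(z, f) = -f*z + z = z - f*z)
g(n, t(Q(1)))**2 = (-15*(1 - 6))**2 = (-15*(-5))**2 = 75**2 = 5625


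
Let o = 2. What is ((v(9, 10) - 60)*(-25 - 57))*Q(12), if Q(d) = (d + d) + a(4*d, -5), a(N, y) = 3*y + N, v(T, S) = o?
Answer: 271092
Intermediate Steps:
v(T, S) = 2
a(N, y) = N + 3*y
Q(d) = -15 + 6*d (Q(d) = (d + d) + (4*d + 3*(-5)) = 2*d + (4*d - 15) = 2*d + (-15 + 4*d) = -15 + 6*d)
((v(9, 10) - 60)*(-25 - 57))*Q(12) = ((2 - 60)*(-25 - 57))*(-15 + 6*12) = (-58*(-82))*(-15 + 72) = 4756*57 = 271092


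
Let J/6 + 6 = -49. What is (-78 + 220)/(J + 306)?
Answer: -71/12 ≈ -5.9167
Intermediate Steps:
J = -330 (J = -36 + 6*(-49) = -36 - 294 = -330)
(-78 + 220)/(J + 306) = (-78 + 220)/(-330 + 306) = 142/(-24) = 142*(-1/24) = -71/12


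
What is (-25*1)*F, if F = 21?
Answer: -525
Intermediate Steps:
(-25*1)*F = -25*1*21 = -25*21 = -525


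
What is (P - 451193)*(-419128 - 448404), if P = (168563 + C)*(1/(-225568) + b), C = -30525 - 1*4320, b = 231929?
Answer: -758597862270207632991/28196 ≈ -2.6904e+16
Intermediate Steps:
C = -34845 (C = -30525 - 4320 = -34845)
P = 3497779442702389/112784 (P = (168563 - 34845)*(1/(-225568) + 231929) = 133718*(-1/225568 + 231929) = 133718*(52315760671/225568) = 3497779442702389/112784 ≈ 3.1013e+10)
(P - 451193)*(-419128 - 448404) = (3497779442702389/112784 - 451193)*(-419128 - 448404) = (3497728555351077/112784)*(-867532) = -758597862270207632991/28196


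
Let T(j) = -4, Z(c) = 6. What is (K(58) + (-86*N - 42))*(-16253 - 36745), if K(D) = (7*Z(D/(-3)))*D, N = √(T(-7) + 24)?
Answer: -126877212 + 9115656*√5 ≈ -1.0649e+8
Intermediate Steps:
N = 2*√5 (N = √(-4 + 24) = √20 = 2*√5 ≈ 4.4721)
K(D) = 42*D (K(D) = (7*6)*D = 42*D)
(K(58) + (-86*N - 42))*(-16253 - 36745) = (42*58 + (-172*√5 - 42))*(-16253 - 36745) = (2436 + (-172*√5 - 42))*(-52998) = (2436 + (-42 - 172*√5))*(-52998) = (2394 - 172*√5)*(-52998) = -126877212 + 9115656*√5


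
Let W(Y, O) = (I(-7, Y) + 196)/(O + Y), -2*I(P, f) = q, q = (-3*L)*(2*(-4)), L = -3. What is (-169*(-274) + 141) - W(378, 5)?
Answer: 17788969/383 ≈ 46446.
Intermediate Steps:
q = -72 (q = (-3*(-3))*(2*(-4)) = 9*(-8) = -72)
I(P, f) = 36 (I(P, f) = -½*(-72) = 36)
W(Y, O) = 232/(O + Y) (W(Y, O) = (36 + 196)/(O + Y) = 232/(O + Y))
(-169*(-274) + 141) - W(378, 5) = (-169*(-274) + 141) - 232/(5 + 378) = (46306 + 141) - 232/383 = 46447 - 232/383 = 17788969/383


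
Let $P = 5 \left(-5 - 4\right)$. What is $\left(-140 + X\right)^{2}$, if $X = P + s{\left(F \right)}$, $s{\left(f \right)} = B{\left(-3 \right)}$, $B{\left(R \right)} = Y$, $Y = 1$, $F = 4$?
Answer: $33856$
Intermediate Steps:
$B{\left(R \right)} = 1$
$s{\left(f \right)} = 1$
$P = -45$ ($P = 5 \left(-9\right) = -45$)
$X = -44$ ($X = -45 + 1 = -44$)
$\left(-140 + X\right)^{2} = \left(-140 - 44\right)^{2} = \left(-184\right)^{2} = 33856$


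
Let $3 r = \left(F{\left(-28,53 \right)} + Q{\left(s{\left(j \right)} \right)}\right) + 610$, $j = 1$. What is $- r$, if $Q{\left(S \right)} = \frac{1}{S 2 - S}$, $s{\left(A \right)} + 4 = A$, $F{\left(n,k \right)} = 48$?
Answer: $- \frac{1973}{9} \approx -219.22$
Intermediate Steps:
$s{\left(A \right)} = -4 + A$
$Q{\left(S \right)} = \frac{1}{S}$ ($Q{\left(S \right)} = \frac{1}{2 S - S} = \frac{1}{S}$)
$r = \frac{1973}{9}$ ($r = \frac{\left(48 + \frac{1}{-4 + 1}\right) + 610}{3} = \frac{\left(48 + \frac{1}{-3}\right) + 610}{3} = \frac{\left(48 - \frac{1}{3}\right) + 610}{3} = \frac{\frac{143}{3} + 610}{3} = \frac{1}{3} \cdot \frac{1973}{3} = \frac{1973}{9} \approx 219.22$)
$- r = \left(-1\right) \frac{1973}{9} = - \frac{1973}{9}$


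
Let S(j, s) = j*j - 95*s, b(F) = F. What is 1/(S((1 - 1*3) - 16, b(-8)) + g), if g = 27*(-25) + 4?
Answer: 1/413 ≈ 0.0024213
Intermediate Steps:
g = -671 (g = -675 + 4 = -671)
S(j, s) = j**2 - 95*s
1/(S((1 - 1*3) - 16, b(-8)) + g) = 1/((((1 - 1*3) - 16)**2 - 95*(-8)) - 671) = 1/((((1 - 3) - 16)**2 + 760) - 671) = 1/(((-2 - 16)**2 + 760) - 671) = 1/(((-18)**2 + 760) - 671) = 1/((324 + 760) - 671) = 1/(1084 - 671) = 1/413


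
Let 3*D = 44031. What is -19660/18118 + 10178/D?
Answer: -52072408/132958943 ≈ -0.39164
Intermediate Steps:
D = 14677 (D = (⅓)*44031 = 14677)
-19660/18118 + 10178/D = -19660/18118 + 10178/14677 = -19660*1/18118 + 10178*(1/14677) = -9830/9059 + 10178/14677 = -52072408/132958943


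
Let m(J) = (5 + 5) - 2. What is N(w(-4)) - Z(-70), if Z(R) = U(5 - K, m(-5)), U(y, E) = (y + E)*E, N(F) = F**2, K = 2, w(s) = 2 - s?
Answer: -52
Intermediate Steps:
m(J) = 8 (m(J) = 10 - 2 = 8)
U(y, E) = E*(E + y) (U(y, E) = (E + y)*E = E*(E + y))
Z(R) = 88 (Z(R) = 8*(8 + (5 - 1*2)) = 8*(8 + (5 - 2)) = 8*(8 + 3) = 8*11 = 88)
N(w(-4)) - Z(-70) = (2 - 1*(-4))**2 - 1*88 = (2 + 4)**2 - 88 = 6**2 - 88 = 36 - 88 = -52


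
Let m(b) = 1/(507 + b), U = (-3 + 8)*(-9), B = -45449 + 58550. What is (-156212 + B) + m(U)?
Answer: -66117281/462 ≈ -1.4311e+5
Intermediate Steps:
B = 13101
U = -45 (U = 5*(-9) = -45)
(-156212 + B) + m(U) = (-156212 + 13101) + 1/(507 - 45) = -143111 + 1/462 = -66117281/462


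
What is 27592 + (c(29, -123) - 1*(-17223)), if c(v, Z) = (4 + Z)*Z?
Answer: 59452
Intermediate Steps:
c(v, Z) = Z*(4 + Z)
27592 + (c(29, -123) - 1*(-17223)) = 27592 + (-123*(4 - 123) - 1*(-17223)) = 27592 + (-123*(-119) + 17223) = 27592 + (14637 + 17223) = 27592 + 31860 = 59452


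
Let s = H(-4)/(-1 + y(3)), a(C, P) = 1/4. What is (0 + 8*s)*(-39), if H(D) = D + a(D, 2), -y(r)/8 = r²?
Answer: -1170/73 ≈ -16.027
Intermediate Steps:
a(C, P) = ¼
y(r) = -8*r²
H(D) = ¼ + D (H(D) = D + ¼ = ¼ + D)
s = 15/292 (s = (¼ - 4)/(-1 - 8*3²) = -15/(4*(-1 - 8*9)) = -15/(4*(-1 - 72)) = -15/4/(-73) = -15/4*(-1/73) = 15/292 ≈ 0.051370)
(0 + 8*s)*(-39) = (0 + 8*(15/292))*(-39) = (0 + 30/73)*(-39) = (30/73)*(-39) = -1170/73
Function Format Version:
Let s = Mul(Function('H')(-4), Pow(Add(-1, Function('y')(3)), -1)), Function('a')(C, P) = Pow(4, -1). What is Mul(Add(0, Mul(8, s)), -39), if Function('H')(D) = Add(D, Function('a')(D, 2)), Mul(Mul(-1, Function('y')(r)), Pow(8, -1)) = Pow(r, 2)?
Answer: Rational(-1170, 73) ≈ -16.027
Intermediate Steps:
Function('a')(C, P) = Rational(1, 4)
Function('y')(r) = Mul(-8, Pow(r, 2))
Function('H')(D) = Add(Rational(1, 4), D) (Function('H')(D) = Add(D, Rational(1, 4)) = Add(Rational(1, 4), D))
s = Rational(15, 292) (s = Mul(Add(Rational(1, 4), -4), Pow(Add(-1, Mul(-8, Pow(3, 2))), -1)) = Mul(Rational(-15, 4), Pow(Add(-1, Mul(-8, 9)), -1)) = Mul(Rational(-15, 4), Pow(Add(-1, -72), -1)) = Mul(Rational(-15, 4), Pow(-73, -1)) = Mul(Rational(-15, 4), Rational(-1, 73)) = Rational(15, 292) ≈ 0.051370)
Mul(Add(0, Mul(8, s)), -39) = Mul(Add(0, Mul(8, Rational(15, 292))), -39) = Mul(Add(0, Rational(30, 73)), -39) = Mul(Rational(30, 73), -39) = Rational(-1170, 73)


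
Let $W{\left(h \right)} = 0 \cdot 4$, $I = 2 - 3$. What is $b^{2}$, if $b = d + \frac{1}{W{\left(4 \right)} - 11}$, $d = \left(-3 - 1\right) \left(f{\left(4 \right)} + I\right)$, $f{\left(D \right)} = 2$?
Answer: $\frac{2025}{121} \approx 16.736$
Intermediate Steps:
$I = -1$
$W{\left(h \right)} = 0$
$d = -4$ ($d = \left(-3 - 1\right) \left(2 - 1\right) = \left(-4\right) 1 = -4$)
$b = - \frac{45}{11}$ ($b = -4 + \frac{1}{0 - 11} = -4 + \frac{1}{-11} = -4 - \frac{1}{11} = - \frac{45}{11} \approx -4.0909$)
$b^{2} = \left(- \frac{45}{11}\right)^{2} = \frac{2025}{121}$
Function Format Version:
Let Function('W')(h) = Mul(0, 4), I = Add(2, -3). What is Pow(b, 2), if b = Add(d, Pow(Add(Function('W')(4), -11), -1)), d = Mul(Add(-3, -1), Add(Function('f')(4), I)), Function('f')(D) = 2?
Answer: Rational(2025, 121) ≈ 16.736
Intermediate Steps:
I = -1
Function('W')(h) = 0
d = -4 (d = Mul(Add(-3, -1), Add(2, -1)) = Mul(-4, 1) = -4)
b = Rational(-45, 11) (b = Add(-4, Pow(Add(0, -11), -1)) = Add(-4, Pow(-11, -1)) = Add(-4, Rational(-1, 11)) = Rational(-45, 11) ≈ -4.0909)
Pow(b, 2) = Pow(Rational(-45, 11), 2) = Rational(2025, 121)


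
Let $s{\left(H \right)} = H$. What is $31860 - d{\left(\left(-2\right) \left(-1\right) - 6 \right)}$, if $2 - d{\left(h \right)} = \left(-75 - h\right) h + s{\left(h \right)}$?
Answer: $32138$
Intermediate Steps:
$d{\left(h \right)} = 2 - h - h \left(-75 - h\right)$ ($d{\left(h \right)} = 2 - \left(\left(-75 - h\right) h + h\right) = 2 - \left(h \left(-75 - h\right) + h\right) = 2 - \left(h + h \left(-75 - h\right)\right) = 2 - h - h \left(-75 - h\right)$)
$31860 - d{\left(\left(-2\right) \left(-1\right) - 6 \right)} = 31860 - \left(2 + \left(\left(-2\right) \left(-1\right) - 6\right)^{2} + 74 \left(\left(-2\right) \left(-1\right) - 6\right)\right) = 31860 - \left(2 + \left(2 - 6\right)^{2} + 74 \left(2 - 6\right)\right) = 31860 - \left(2 + \left(-4\right)^{2} + 74 \left(-4\right)\right) = 31860 - \left(2 + 16 - 296\right) = 31860 - -278 = 31860 + 278 = 32138$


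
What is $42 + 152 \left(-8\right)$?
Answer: $-1174$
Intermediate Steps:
$42 + 152 \left(-8\right) = 42 - 1216 = -1174$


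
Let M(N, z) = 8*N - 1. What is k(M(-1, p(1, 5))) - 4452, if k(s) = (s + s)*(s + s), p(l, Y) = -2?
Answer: -4128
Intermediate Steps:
M(N, z) = -1 + 8*N
k(s) = 4*s**2 (k(s) = (2*s)*(2*s) = 4*s**2)
k(M(-1, p(1, 5))) - 4452 = 4*(-1 + 8*(-1))**2 - 4452 = 4*(-1 - 8)**2 - 4452 = 4*(-9)**2 - 4452 = 4*81 - 4452 = 324 - 4452 = -4128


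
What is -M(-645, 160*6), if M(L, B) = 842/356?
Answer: -421/178 ≈ -2.3652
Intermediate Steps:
M(L, B) = 421/178 (M(L, B) = 842*(1/356) = 421/178)
-M(-645, 160*6) = -1*421/178 = -421/178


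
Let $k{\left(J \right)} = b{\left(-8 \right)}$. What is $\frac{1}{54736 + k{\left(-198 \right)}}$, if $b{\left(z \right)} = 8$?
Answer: $\frac{1}{54744} \approx 1.8267 \cdot 10^{-5}$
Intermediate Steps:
$k{\left(J \right)} = 8$
$\frac{1}{54736 + k{\left(-198 \right)}} = \frac{1}{54736 + 8} = \frac{1}{54744}$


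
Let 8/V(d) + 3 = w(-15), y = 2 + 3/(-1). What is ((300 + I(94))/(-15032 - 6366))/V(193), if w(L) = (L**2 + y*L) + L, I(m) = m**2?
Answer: -126762/10699 ≈ -11.848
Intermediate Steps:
y = -1 (y = 2 + 3*(-1) = 2 - 3 = -1)
w(L) = L**2 (w(L) = (L**2 - L) + L = L**2)
V(d) = 4/111 (V(d) = 8/(-3 + (-15)**2) = 8/(-3 + 225) = 8/222 = 8*(1/222) = 4/111)
((300 + I(94))/(-15032 - 6366))/V(193) = ((300 + 94**2)/(-15032 - 6366))/(4/111) = ((300 + 8836)/(-21398))*(111/4) = (9136*(-1/21398))*(111/4) = -4568/10699*111/4 = -126762/10699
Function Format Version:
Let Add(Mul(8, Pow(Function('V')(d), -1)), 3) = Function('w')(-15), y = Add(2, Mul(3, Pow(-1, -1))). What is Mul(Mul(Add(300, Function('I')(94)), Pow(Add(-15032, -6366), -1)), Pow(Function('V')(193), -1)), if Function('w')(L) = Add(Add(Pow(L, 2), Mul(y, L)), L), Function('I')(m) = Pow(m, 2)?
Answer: Rational(-126762, 10699) ≈ -11.848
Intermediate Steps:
y = -1 (y = Add(2, Mul(3, -1)) = Add(2, -3) = -1)
Function('w')(L) = Pow(L, 2) (Function('w')(L) = Add(Add(Pow(L, 2), Mul(-1, L)), L) = Pow(L, 2))
Function('V')(d) = Rational(4, 111) (Function('V')(d) = Mul(8, Pow(Add(-3, Pow(-15, 2)), -1)) = Mul(8, Pow(Add(-3, 225), -1)) = Mul(8, Pow(222, -1)) = Mul(8, Rational(1, 222)) = Rational(4, 111))
Mul(Mul(Add(300, Function('I')(94)), Pow(Add(-15032, -6366), -1)), Pow(Function('V')(193), -1)) = Mul(Mul(Add(300, Pow(94, 2)), Pow(Add(-15032, -6366), -1)), Pow(Rational(4, 111), -1)) = Mul(Mul(Add(300, 8836), Pow(-21398, -1)), Rational(111, 4)) = Mul(Mul(9136, Rational(-1, 21398)), Rational(111, 4)) = Mul(Rational(-4568, 10699), Rational(111, 4)) = Rational(-126762, 10699)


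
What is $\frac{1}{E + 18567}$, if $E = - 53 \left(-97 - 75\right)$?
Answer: $\frac{1}{27683} \approx 3.6123 \cdot 10^{-5}$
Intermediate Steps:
$E = 9116$ ($E = \left(-53\right) \left(-172\right) = 9116$)
$\frac{1}{E + 18567} = \frac{1}{9116 + 18567} = \frac{1}{27683}$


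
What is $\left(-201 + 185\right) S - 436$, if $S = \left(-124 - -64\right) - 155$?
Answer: $3004$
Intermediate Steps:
$S = -215$ ($S = \left(-124 + 64\right) - 155 = -60 - 155 = -215$)
$\left(-201 + 185\right) S - 436 = \left(-201 + 185\right) \left(-215\right) - 436 = \left(-16\right) \left(-215\right) - 436 = 3440 - 436 = 3004$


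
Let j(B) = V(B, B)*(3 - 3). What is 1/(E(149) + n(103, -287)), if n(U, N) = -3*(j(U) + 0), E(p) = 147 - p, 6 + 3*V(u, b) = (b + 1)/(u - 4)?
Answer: -1/2 ≈ -0.50000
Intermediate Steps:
V(u, b) = -2 + (1 + b)/(3*(-4 + u)) (V(u, b) = -2 + ((b + 1)/(u - 4))/3 = -2 + ((1 + b)/(-4 + u))/3 = -2 + (1 + b)/(3*(-4 + u)))
j(B) = 0 (j(B) = ((25 + B - 6*B)/(3*(-4 + B)))*(3 - 3) = ((25 - 5*B)/(3*(-4 + B)))*0 = 0)
n(U, N) = 0 (n(U, N) = -3*(0 + 0) = -3*0 = 0)
1/(E(149) + n(103, -287)) = 1/((147 - 1*149) + 0) = 1/((147 - 149) + 0) = 1/(-2 + 0) = 1/(-2) = -1/2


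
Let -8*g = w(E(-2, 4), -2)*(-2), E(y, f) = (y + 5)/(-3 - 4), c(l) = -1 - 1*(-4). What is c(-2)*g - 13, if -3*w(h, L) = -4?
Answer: -12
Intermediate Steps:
c(l) = 3 (c(l) = -1 + 4 = 3)
E(y, f) = -5/7 - y/7 (E(y, f) = (5 + y)/(-7) = (5 + y)*(-⅐) = -5/7 - y/7)
w(h, L) = 4/3 (w(h, L) = -⅓*(-4) = 4/3)
g = ⅓ (g = -(-2)/6 = -⅛*(-8/3) = ⅓ ≈ 0.33333)
c(-2)*g - 13 = 3*(⅓) - 13 = 1 - 13 = -12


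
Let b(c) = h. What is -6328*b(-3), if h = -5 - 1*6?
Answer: 69608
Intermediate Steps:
h = -11 (h = -5 - 6 = -11)
b(c) = -11
-6328*b(-3) = -6328*(-11) = 69608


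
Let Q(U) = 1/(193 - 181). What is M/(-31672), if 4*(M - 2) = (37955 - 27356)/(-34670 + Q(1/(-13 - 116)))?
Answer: -800281/13176787208 ≈ -6.0734e-5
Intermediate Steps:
Q(U) = 1/12
M = 800281/416039 (M = 2 + ((37955 - 27356)/(-34670 + 1/12))/4 = 2 + (10599/(-416039/12))/4 = 2 + (10599*(-12/416039))/4 = 2 + (¼)*(-127188/416039) = 2 - 31797/416039 = 800281/416039 ≈ 1.9236)
M/(-31672) = (800281/416039)/(-31672) = (800281/416039)*(-1/31672) = -800281/13176787208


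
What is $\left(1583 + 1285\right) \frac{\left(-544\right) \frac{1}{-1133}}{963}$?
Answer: $\frac{520064}{363693} \approx 1.43$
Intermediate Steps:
$\left(1583 + 1285\right) \frac{\left(-544\right) \frac{1}{-1133}}{963} = 2868 \left(-544\right) \left(- \frac{1}{1133}\right) \frac{1}{963} = 2868 \cdot \frac{544}{1133} \cdot \frac{1}{963} = 2868 \cdot \frac{544}{1091079} = \frac{520064}{363693}$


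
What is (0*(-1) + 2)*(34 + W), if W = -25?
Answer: 18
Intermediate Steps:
(0*(-1) + 2)*(34 + W) = (0*(-1) + 2)*(34 - 25) = (0 + 2)*9 = 2*9 = 18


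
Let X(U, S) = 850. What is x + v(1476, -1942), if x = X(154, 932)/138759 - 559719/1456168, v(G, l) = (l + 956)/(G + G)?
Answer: -17701832698901/24852939107976 ≈ -0.71226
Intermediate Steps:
v(G, l) = (956 + l)/(2*G) (v(G, l) = (956 + l)/((2*G)) = (956 + l)*(1/(2*G)) = (956 + l)/(2*G))
x = -76428305921/202056415512 (x = 850/138759 - 559719/1456168 = -76428305921/202056415512 ≈ -0.37825)
x + v(1476, -1942) = -76428305921/202056415512 + (½)*(956 - 1942)/1476 = -76428305921/202056415512 + (½)*(1/1476)*(-986) = -76428305921/202056415512 - 493/1476 = -17701832698901/24852939107976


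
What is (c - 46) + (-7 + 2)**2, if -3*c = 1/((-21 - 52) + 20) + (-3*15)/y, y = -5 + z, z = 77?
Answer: -8813/424 ≈ -20.785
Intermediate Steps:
y = 72 (y = -5 + 77 = 72)
c = 91/424 (c = -(1/((-21 - 52) + 20) - 3*15/72)/3 = -(1/(-73 + 20) - 45*1/72)/3 = -(1/(-53) - 5/8)/3 = -(1*(-1/53) - 5/8)/3 = -(-1/53 - 5/8)/3 = -1/3*(-273/424) = 91/424 ≈ 0.21462)
(c - 46) + (-7 + 2)**2 = (91/424 - 46) + (-7 + 2)**2 = -19413/424 + (-5)**2 = -19413/424 + 25 = -8813/424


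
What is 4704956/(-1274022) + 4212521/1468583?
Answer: -771386983943/935503525413 ≈ -0.82457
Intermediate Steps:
4704956/(-1274022) + 4212521/1468583 = 4704956*(-1/1274022) + 4212521*(1/1468583) = -2352478/637011 + 4212521/1468583 = -771386983943/935503525413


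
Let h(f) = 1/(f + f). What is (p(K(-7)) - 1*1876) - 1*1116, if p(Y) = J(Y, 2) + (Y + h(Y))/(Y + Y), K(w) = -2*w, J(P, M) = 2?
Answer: -2343767/784 ≈ -2989.5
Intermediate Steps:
h(f) = 1/(2*f)
p(Y) = 2 + (Y + 1/(2*Y))/(2*Y) (p(Y) = 2 + (Y + 1/(2*Y))/(Y + Y) = 2 + (Y + 1/(2*Y))/((2*Y)) = 2 + (Y + 1/(2*Y))*(1/(2*Y)) = 2 + (Y + 1/(2*Y))/(2*Y))
(p(K(-7)) - 1*1876) - 1*1116 = ((5/2 + 1/(4*(-2*(-7))²)) - 1*1876) - 1*1116 = ((5/2 + (¼)/14²) - 1876) - 1116 = ((5/2 + (¼)*(1/196)) - 1876) - 1116 = ((5/2 + 1/784) - 1876) - 1116 = (1961/784 - 1876) - 1116 = -1468823/784 - 1116 = -2343767/784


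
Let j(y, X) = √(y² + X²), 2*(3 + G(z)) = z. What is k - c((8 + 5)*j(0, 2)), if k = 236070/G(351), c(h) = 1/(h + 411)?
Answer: 598043/437 ≈ 1368.5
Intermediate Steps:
G(z) = -3 + z/2
j(y, X) = √(X² + y²)
c(h) = 1/(411 + h)
k = 31476/23 (k = 236070/(-3 + (½)*351) = 236070/(-3 + 351/2) = 236070/(345/2) = 236070*(2/345) = 31476/23 ≈ 1368.5)
k - c((8 + 5)*j(0, 2)) = 31476/23 - 1/(411 + (8 + 5)*√(2² + 0²)) = 31476/23 - 1/(411 + 13*√(4 + 0)) = 31476/23 - 1/(411 + 13*√4) = 31476/23 - 1/(411 + 13*2) = 31476/23 - 1/(411 + 26) = 31476/23 - 1/437 = 598043/437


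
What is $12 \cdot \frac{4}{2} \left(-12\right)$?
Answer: $-288$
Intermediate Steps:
$12 \cdot \frac{4}{2} \left(-12\right) = 12 \cdot 4 \cdot \frac{1}{2} \left(-12\right) = 12 \cdot 2 \left(-12\right) = 24 \left(-12\right) = -288$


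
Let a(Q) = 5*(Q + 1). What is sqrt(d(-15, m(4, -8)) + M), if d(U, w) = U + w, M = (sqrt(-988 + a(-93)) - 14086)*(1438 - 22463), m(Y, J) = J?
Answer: sqrt(296158127 - 42050*I*sqrt(362)) ≈ 17209.0 - 23.2*I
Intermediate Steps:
a(Q) = 5 + 5*Q (a(Q) = 5*(1 + Q) = 5 + 5*Q)
M = 296158150 - 42050*I*sqrt(362) (M = (sqrt(-988 + (5 + 5*(-93))) - 14086)*(1438 - 22463) = (sqrt(-988 + (5 - 465)) - 14086)*(-21025) = (sqrt(-988 - 460) - 14086)*(-21025) = (sqrt(-1448) - 14086)*(-21025) = (2*I*sqrt(362) - 14086)*(-21025) = (-14086 + 2*I*sqrt(362))*(-21025) = 296158150 - 42050*I*sqrt(362) ≈ 2.9616e+8 - 8.0006e+5*I)
sqrt(d(-15, m(4, -8)) + M) = sqrt((-15 - 8) + (296158150 - 42050*I*sqrt(362))) = sqrt(-23 + (296158150 - 42050*I*sqrt(362))) = sqrt(296158127 - 42050*I*sqrt(362))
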